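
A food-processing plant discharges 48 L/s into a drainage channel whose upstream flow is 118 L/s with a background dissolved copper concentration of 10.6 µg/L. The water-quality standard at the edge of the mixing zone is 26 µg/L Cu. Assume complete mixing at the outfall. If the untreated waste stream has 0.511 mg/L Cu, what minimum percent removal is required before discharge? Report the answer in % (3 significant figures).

87.5 %

48 L/s = 0.048 m³/s.
118 L/s = 0.118 m³/s.
10.6 µg/L = 0.0106 mg/L.
26 µg/L = 0.026 mg/L.
Mass balance: 0.026·0.166 = 0.048·Cₑ + 0.118·0.0106.
Cₑ = (0.004316 − 0.001251) / 0.048 = 0.06386 mg/L.
Required removal = 1 − 0.06386/0.511 = 87.5 %.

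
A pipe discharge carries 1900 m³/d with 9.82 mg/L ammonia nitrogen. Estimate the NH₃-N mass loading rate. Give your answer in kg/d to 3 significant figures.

1900 m³/d = 0.02199 m³/s.
Mass flux = Q·C = 0.02199 m³/s × 9.82 g/m³ = 0.2159 g/s.
= 0.2159 g/s × 86.4 = 18.66 kg/d.

18.7 kg/d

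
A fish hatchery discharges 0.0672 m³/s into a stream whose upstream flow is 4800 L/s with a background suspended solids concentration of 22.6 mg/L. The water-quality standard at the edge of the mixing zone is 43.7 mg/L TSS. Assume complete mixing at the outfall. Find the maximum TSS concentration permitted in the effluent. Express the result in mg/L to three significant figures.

1550 mg/L

4800 L/s = 4.8 m³/s.
Mass balance: 43.7·4.867 = 0.0672·Cₑ + 4.8·22.6.
Cₑ = (212.7 − 108.5) / 0.0672 = 1551 mg/L.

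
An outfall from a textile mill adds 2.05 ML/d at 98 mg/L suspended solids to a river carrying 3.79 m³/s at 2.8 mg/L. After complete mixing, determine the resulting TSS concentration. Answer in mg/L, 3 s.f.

2.05 ML/d = 0.02373 m³/s.
By mass balance at complete mixing, C = (0.02373·98 + 3.79·2.8) / (0.02373 + 3.79) = 12.94/3.814 = 3.392 mg/L.

3.39 mg/L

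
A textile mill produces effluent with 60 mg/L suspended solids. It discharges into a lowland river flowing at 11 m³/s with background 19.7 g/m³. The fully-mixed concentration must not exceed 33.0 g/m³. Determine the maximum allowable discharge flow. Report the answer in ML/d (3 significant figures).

468 ML/d

Mass balance at complete mixing: C_std·(Q_w + Q_r) = Q_w·C_e + Q_r·C_b.
Rearranging, Q_w = Q_r·(C_std − C_b)/(C_e − C_std) = 11·(33 − 19.7) / (60 − 33) = 5.419 m³/s.
= 468.2 ML/d.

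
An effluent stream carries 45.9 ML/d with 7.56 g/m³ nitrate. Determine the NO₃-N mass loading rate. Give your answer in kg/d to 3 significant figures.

347 kg/d

45.9 ML/d = 0.5312 m³/s.
Mass flux = Q·C = 0.5312 m³/s × 7.56 g/m³ = 4.016 g/s.
= 4.016 g/s × 86.4 = 347 kg/d.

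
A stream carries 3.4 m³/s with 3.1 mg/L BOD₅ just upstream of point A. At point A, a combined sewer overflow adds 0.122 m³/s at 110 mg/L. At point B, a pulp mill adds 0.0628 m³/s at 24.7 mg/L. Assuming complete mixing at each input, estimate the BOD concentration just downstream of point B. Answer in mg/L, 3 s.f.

7.12 mg/L

After input A: C = (3.4·3.1 + 0.122·110) / 3.522 = 6.803 mg/L.
After input B: C = (3.522·6.803 + 0.0628·24.7) / 3.585 = 7.116 mg/L.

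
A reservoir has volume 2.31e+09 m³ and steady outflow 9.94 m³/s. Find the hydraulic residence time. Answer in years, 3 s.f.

Q = 9.94 m³/s × 3.156e+07 s/yr = 3.137e+08 m³/yr.
Hydraulic residence time τ = V/Q = 2.31e+09/3.137e+08 = 7.364 yr.

7.36 yr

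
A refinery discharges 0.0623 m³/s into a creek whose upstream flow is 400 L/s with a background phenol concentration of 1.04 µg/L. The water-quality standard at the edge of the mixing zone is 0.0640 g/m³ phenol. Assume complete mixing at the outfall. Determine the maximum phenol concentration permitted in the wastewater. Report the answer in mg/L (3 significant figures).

400 L/s = 0.4 m³/s.
1.04 µg/L = 0.00104 mg/L.
Mass balance: 0.064·0.4623 = 0.0623·Cₑ + 0.4·0.00104.
Cₑ = (0.02959 − 0.000416) / 0.0623 = 0.4682 mg/L.

0.468 mg/L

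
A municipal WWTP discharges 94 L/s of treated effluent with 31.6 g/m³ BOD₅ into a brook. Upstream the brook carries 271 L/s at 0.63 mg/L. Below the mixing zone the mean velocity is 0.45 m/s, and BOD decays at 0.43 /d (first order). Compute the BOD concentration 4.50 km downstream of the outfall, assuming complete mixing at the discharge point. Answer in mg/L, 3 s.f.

94 L/s = 0.094 m³/s.
271 L/s = 0.271 m³/s.
After complete mixing, C₀ = (0.094·31.6 + 0.271·0.63) / 0.365 = 8.606 mg/L.
Travel time t = 4500 m / 0.45 m/s = 1e+04 s = 0.1157 d.
C = 8.606·exp(−0.43·0.1157) = 8.606·0.9514 = 8.188 mg/L.

8.19 mg/L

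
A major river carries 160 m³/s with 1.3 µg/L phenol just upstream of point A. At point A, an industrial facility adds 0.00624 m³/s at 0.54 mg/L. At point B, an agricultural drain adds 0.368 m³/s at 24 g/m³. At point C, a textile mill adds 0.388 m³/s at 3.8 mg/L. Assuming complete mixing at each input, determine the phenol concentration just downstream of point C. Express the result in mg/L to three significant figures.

1.3 µg/L = 0.0013 mg/L.
After input A: C = (160·0.0013 + 0.00624·0.54) / 160 = 0.001321 mg/L.
After input B: C = (160·0.001321 + 0.368·24) / 160.4 = 0.05639 mg/L.
After input C: C = (160.4·0.05639 + 0.388·3.8) / 160.8 = 0.06542 mg/L.

0.0654 mg/L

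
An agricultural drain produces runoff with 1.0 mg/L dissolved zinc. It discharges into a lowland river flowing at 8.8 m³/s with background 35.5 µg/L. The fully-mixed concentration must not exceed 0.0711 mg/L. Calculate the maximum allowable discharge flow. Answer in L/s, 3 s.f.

35.5 µg/L = 0.0355 mg/L.
Mass balance at complete mixing: C_std·(Q_w + Q_r) = Q_w·C_e + Q_r·C_b.
Rearranging, Q_w = Q_r·(C_std − C_b)/(C_e − C_std) = 8.8·(0.0711 − 0.0355) / (1 − 0.0711) = 0.3373 m³/s.
= 337.3 L/s.

337 L/s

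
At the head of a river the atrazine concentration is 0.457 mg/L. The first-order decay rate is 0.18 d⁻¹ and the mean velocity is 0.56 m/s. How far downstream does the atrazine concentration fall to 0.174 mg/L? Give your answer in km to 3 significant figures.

From C = C₀·e^(−kt), t = ln(C₀/C)/k = ln(0.457/0.174)/0.18 = 0.9656/0.18 = 5.365 d.
Distance = v·t = 0.56 m/s × 4.635e+05 s = 2.596e+05 m = 259.6 km.

260 km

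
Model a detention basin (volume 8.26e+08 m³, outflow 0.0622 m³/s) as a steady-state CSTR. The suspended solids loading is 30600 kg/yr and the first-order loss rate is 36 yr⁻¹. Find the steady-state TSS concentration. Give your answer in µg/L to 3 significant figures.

1.03 µg/L

Outflow Q = 0.0622 m³/s × 3.156e+07 s/yr = 1.963e+06 m³/yr.
Steady-state CSTR mass balance: W = Q·C + k·V·C, so C = W/(Q + kV).
Q + kV = 1.963e+06 + 36·8.26e+08 = 2.974e+10 m³/yr.
C = 30600/2.974e+10 = 1.029e-06 kg/m³ = 0.001029 mg/L = 1.029 µg/L.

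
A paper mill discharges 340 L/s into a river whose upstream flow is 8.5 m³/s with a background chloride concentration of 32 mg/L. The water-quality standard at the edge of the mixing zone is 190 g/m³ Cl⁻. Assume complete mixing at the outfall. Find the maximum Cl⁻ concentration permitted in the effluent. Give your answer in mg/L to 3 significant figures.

340 L/s = 0.34 m³/s.
Mass balance: 190·8.84 = 0.34·Cₑ + 8.5·32.
Cₑ = (1680 − 272) / 0.34 = 4140 mg/L.

4140 mg/L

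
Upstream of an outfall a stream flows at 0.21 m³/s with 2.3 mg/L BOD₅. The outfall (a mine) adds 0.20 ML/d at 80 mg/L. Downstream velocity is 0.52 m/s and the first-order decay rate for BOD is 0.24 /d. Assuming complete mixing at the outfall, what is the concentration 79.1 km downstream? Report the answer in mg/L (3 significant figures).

2.06 mg/L

0.20 ML/d = 0.002315 m³/s.
After complete mixing, C₀ = (0.002315·80 + 0.21·2.3) / 0.2123 = 3.147 mg/L.
Travel time t = 7.91e+04 m / 0.52 m/s = 1.521e+05 s = 1.761 d.
C = 3.147·exp(−0.24·1.761) = 3.147·0.6554 = 2.063 mg/L.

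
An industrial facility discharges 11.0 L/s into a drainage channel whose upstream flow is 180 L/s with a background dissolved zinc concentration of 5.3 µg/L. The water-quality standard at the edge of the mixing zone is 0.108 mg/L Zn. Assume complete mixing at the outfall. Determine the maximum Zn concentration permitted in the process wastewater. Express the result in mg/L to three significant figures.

1.79 mg/L

11.0 L/s = 0.011 m³/s.
180 L/s = 0.18 m³/s.
5.3 µg/L = 0.0053 mg/L.
Mass balance: 0.108·0.191 = 0.011·Cₑ + 0.18·0.0053.
Cₑ = (0.02063 − 0.000954) / 0.011 = 1.789 mg/L.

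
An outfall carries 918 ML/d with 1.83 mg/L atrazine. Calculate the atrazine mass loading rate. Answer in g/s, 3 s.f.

918 ML/d = 10.62 m³/s.
Mass flux = Q·C = 10.62 m³/s × 1.83 g/m³ = 19.44 g/s.

19.4 g/s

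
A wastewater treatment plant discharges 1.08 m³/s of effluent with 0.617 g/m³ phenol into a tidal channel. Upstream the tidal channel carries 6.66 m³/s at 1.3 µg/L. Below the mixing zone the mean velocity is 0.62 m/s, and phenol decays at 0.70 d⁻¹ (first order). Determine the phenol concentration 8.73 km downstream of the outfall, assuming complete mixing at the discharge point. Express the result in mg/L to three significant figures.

1.3 µg/L = 0.0013 mg/L.
After complete mixing, C₀ = (1.08·0.617 + 6.66·0.0013) / 7.74 = 0.08721 mg/L.
Travel time t = 8730 m / 0.62 m/s = 1.408e+04 s = 0.163 d.
C = 0.08721·exp(−0.70·0.163) = 0.08721·0.8922 = 0.07781 mg/L.

0.0778 mg/L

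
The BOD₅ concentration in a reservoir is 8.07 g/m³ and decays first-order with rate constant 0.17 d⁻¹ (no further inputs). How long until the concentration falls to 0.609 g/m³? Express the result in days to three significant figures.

15.2 d

t = ln(C₀/C)/k = ln(8.07/0.609)/0.17 = 2.584/0.17 = 15.2 d.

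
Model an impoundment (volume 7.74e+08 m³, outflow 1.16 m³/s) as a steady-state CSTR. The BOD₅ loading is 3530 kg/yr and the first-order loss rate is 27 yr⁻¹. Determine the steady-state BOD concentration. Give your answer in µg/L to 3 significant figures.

0.169 µg/L

Outflow Q = 1.16 m³/s × 3.156e+07 s/yr = 3.661e+07 m³/yr.
Steady-state CSTR mass balance: W = Q·C + k·V·C, so C = W/(Q + kV).
Q + kV = 3.661e+07 + 27·7.74e+08 = 2.093e+10 m³/yr.
C = 3530/2.093e+10 = 1.686e-07 kg/m³ = 0.0001686 mg/L = 0.1686 µg/L.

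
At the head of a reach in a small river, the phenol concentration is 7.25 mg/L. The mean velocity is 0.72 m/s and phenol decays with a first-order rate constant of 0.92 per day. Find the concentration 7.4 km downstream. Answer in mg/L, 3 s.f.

6.50 mg/L

Travel time t = 7.4 km / 0.72 m/s = 7400/0.72 = 1.028e+04 s = 0.119 d.
First-order decay: C = 7.25·exp(−0.92·0.119) = 7.25·0.8963 = 6.498 mg/L.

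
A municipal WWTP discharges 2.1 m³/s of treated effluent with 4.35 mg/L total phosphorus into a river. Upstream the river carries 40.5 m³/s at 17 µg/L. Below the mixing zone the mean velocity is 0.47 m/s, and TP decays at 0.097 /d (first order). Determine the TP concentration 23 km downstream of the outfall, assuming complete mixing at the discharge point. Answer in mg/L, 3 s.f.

0.218 mg/L

17 µg/L = 0.017 mg/L.
After complete mixing, C₀ = (2.1·4.35 + 40.5·0.017) / 42.6 = 0.2306 mg/L.
Travel time t = 2.3e+04 m / 0.47 m/s = 4.894e+04 s = 0.5664 d.
C = 0.2306·exp(−0.097·0.5664) = 0.2306·0.9465 = 0.2183 mg/L.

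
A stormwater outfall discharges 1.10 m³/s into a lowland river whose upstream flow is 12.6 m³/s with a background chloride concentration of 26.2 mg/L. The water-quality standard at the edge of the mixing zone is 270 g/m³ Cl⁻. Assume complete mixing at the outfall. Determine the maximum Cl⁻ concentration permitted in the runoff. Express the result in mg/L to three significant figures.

Mass balance: 270·13.7 = 1.1·Cₑ + 12.6·26.2.
Cₑ = (3699 − 330.1) / 1.1 = 3063 mg/L.

3060 mg/L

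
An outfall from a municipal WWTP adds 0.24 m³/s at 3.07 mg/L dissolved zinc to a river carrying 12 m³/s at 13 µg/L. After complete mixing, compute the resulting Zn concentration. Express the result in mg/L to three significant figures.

13 µg/L = 0.013 mg/L.
Flow-weighted mixing gives C = (0.24·3.07 + 12·0.013) / (0.24 + 12) = 0.8928/12.24 = 0.07294 mg/L.

0.0729 mg/L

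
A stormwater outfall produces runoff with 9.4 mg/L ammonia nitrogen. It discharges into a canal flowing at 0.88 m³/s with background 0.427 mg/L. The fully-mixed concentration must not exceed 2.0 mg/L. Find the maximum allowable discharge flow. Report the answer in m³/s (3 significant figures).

0.187 m³/s

Mass balance at complete mixing: C_std·(Q_w + Q_r) = Q_w·C_e + Q_r·C_b.
Rearranging, Q_w = Q_r·(C_std − C_b)/(C_e − C_std) = 0.88·(2 − 0.427) / (9.4 − 2) = 0.1871 m³/s.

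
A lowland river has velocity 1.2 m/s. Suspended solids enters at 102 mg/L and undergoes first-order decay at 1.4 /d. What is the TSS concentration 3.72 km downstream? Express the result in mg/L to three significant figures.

Travel time t = 3.72 km / 1.2 m/s = 3720/1.2 = 3100 s = 0.03588 d.
First-order decay: C = 102·exp(−1.4·0.03588) = 102·0.951 = 97 mg/L.

97.0 mg/L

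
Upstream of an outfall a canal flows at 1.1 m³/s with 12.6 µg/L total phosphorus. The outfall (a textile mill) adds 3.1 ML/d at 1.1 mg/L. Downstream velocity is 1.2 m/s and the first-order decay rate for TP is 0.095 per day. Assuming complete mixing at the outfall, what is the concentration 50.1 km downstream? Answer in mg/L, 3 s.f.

3.1 ML/d = 0.03588 m³/s.
12.6 µg/L = 0.0126 mg/L.
After complete mixing, C₀ = (0.03588·1.1 + 1.1·0.0126) / 1.136 = 0.04695 mg/L.
Travel time t = 5.01e+04 m / 1.2 m/s = 4.175e+04 s = 0.4832 d.
C = 0.04695·exp(−0.095·0.4832) = 0.04695·0.9551 = 0.04484 mg/L.

0.0448 mg/L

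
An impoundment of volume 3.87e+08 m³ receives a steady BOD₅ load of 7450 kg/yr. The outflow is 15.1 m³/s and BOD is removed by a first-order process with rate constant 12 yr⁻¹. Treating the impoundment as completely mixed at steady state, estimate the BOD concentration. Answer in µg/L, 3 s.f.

Outflow Q = 15.1 m³/s × 3.156e+07 s/yr = 4.765e+08 m³/yr.
Steady-state CSTR mass balance: W = Q·C + k·V·C, so C = W/(Q + kV).
Q + kV = 4.765e+08 + 12·3.87e+08 = 5.121e+09 m³/yr.
C = 7450/5.121e+09 = 1.455e-06 kg/m³ = 0.001455 mg/L = 1.455 µg/L.

1.45 µg/L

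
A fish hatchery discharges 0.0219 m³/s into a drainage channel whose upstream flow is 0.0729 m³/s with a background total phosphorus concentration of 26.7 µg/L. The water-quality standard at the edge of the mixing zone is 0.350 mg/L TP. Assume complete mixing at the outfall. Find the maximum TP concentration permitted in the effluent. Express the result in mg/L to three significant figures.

1.43 mg/L

26.7 µg/L = 0.0267 mg/L.
Mass balance: 0.35·0.0948 = 0.0219·Cₑ + 0.0729·0.0267.
Cₑ = (0.03318 − 0.001946) / 0.0219 = 1.426 mg/L.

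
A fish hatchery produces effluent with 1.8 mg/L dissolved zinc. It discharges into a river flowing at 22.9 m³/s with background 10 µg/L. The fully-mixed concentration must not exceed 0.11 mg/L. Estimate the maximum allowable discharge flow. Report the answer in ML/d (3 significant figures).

117 ML/d

10 µg/L = 0.01 mg/L.
Mass balance at complete mixing: C_std·(Q_w + Q_r) = Q_w·C_e + Q_r·C_b.
Rearranging, Q_w = Q_r·(C_std − C_b)/(C_e − C_std) = 22.9·(0.11 − 0.01) / (1.8 − 0.11) = 1.355 m³/s.
= 117.1 ML/d.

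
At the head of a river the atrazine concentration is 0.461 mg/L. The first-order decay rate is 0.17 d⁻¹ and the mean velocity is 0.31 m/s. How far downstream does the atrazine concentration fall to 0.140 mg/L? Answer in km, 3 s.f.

From C = C₀·e^(−kt), t = ln(C₀/C)/k = ln(0.461/0.140)/0.17 = 1.192/0.17 = 7.01 d.
Distance = v·t = 0.31 m/s × 6.057e+05 s = 1.878e+05 m = 187.8 km.

188 km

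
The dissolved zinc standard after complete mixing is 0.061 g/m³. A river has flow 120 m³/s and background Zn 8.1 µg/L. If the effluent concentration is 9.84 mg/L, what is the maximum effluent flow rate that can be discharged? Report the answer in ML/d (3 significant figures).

8.1 µg/L = 0.0081 mg/L.
Mass balance at complete mixing: C_std·(Q_w + Q_r) = Q_w·C_e + Q_r·C_b.
Rearranging, Q_w = Q_r·(C_std − C_b)/(C_e − C_std) = 120·(0.061 − 0.0081) / (9.84 − 0.061) = 0.6491 m³/s.
= 56.09 ML/d.

56.1 ML/d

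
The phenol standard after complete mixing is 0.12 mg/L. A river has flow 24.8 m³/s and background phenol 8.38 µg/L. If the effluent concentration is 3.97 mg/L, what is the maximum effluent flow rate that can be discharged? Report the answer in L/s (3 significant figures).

719 L/s

8.38 µg/L = 0.00838 mg/L.
Mass balance at complete mixing: C_std·(Q_w + Q_r) = Q_w·C_e + Q_r·C_b.
Rearranging, Q_w = Q_r·(C_std − C_b)/(C_e − C_std) = 24.8·(0.12 − 0.00838) / (3.97 − 0.12) = 0.719 m³/s.
= 719 L/s.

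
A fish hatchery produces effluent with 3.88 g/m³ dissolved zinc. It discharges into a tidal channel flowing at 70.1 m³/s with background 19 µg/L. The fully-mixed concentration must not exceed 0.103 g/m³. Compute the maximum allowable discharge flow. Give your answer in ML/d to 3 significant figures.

19 µg/L = 0.019 mg/L.
Mass balance at complete mixing: C_std·(Q_w + Q_r) = Q_w·C_e + Q_r·C_b.
Rearranging, Q_w = Q_r·(C_std − C_b)/(C_e − C_std) = 70.1·(0.103 − 0.019) / (3.88 − 0.103) = 1.559 m³/s.
= 134.7 ML/d.

135 ML/d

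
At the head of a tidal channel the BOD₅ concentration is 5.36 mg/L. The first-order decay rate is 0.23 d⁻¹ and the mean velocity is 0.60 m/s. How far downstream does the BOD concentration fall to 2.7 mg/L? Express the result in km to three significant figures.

From C = C₀·e^(−kt), t = ln(C₀/C)/k = ln(5.36/2.7)/0.23 = 0.6857/0.23 = 2.981 d.
Distance = v·t = 0.60 m/s × 2.576e+05 s = 1.546e+05 m = 154.6 km.

155 km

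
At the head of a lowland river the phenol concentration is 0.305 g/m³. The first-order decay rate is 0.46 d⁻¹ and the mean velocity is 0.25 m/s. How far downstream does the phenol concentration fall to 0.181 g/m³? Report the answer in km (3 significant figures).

24.5 km

From C = C₀·e^(−kt), t = ln(C₀/C)/k = ln(0.305/0.181)/0.46 = 0.5218/0.46 = 1.134 d.
Distance = v·t = 0.25 m/s × 9.801e+04 s = 2.45e+04 m = 24.5 km.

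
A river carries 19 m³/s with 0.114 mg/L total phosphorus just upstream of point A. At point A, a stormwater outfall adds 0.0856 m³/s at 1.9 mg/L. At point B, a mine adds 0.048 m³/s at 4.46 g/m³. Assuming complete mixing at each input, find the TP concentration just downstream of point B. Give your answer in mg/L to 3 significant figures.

After input A: C = (19·0.114 + 0.0856·1.9) / 19.09 = 0.122 mg/L.
After input B: C = (19.09·0.122 + 0.048·4.46) / 19.13 = 0.1329 mg/L.

0.133 mg/L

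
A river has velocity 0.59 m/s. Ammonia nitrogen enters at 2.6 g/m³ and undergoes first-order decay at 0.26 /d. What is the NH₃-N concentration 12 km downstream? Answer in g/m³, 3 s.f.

Travel time t = 12 km / 0.59 m/s = 1.2e+04/0.59 = 2.034e+04 s = 0.2354 d.
First-order decay: C = 2.6·exp(−0.26·0.2354) = 2.6·0.9406 = 2.446 g/m³.

2.45 g/m³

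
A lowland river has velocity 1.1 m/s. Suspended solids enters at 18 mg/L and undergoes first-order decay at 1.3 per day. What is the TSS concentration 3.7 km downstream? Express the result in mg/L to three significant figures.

Travel time t = 3.7 km / 1.1 m/s = 3700/1.1 = 3364 s = 0.03893 d.
First-order decay: C = 18·exp(−1.3·0.03893) = 18·0.9506 = 17.11 mg/L.

17.1 mg/L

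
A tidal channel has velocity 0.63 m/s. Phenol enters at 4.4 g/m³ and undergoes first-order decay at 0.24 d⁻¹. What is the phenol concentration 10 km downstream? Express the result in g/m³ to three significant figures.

Travel time t = 10 km / 0.63 m/s = 1e+04/0.63 = 1.587e+04 s = 0.1837 d.
First-order decay: C = 4.4·exp(−0.24·0.1837) = 4.4·0.9569 = 4.21 g/m³.

4.21 g/m³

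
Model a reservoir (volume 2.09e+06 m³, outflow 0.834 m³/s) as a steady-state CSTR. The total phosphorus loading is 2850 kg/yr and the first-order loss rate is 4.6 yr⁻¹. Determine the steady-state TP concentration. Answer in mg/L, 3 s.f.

Outflow Q = 0.834 m³/s × 3.156e+07 s/yr = 2.632e+07 m³/yr.
Steady-state CSTR mass balance: W = Q·C + k·V·C, so C = W/(Q + kV).
Q + kV = 2.632e+07 + 4.6·2.09e+06 = 3.593e+07 m³/yr.
C = 2850/3.593e+07 = 7.931e-05 kg/m³ = 0.07931 mg/L.

0.0793 mg/L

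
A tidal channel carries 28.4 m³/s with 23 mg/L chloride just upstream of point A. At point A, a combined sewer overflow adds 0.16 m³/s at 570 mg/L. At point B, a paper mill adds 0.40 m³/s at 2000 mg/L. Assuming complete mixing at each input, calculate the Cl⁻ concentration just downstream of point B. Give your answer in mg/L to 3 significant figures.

After input A: C = (28.4·23 + 0.16·570) / 28.56 = 26.06 mg/L.
After input B: C = (28.56·26.06 + 0.4·2000) / 28.96 = 53.33 mg/L.

53.3 mg/L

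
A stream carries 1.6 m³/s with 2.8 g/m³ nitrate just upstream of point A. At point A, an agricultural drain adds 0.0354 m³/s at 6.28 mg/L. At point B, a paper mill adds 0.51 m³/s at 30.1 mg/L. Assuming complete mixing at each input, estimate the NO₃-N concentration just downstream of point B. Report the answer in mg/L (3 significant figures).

After input A: C = (1.6·2.8 + 0.0354·6.28) / 1.635 = 2.875 mg/L.
After input B: C = (1.635·2.875 + 0.51·30.1) / 2.145 = 9.347 mg/L.

9.35 mg/L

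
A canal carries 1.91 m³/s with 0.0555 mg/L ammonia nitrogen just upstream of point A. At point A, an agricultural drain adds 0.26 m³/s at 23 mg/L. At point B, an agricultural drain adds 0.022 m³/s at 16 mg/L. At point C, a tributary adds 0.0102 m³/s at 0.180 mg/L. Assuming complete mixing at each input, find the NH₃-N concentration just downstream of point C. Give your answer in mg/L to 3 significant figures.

After input A: C = (1.91·0.0555 + 0.26·23) / 2.17 = 2.805 mg/L.
After input B: C = (2.17·2.805 + 0.022·16) / 2.192 = 2.937 mg/L.
After input C: C = (2.192·2.937 + 0.0102·0.18) / 2.202 = 2.924 mg/L.

2.92 mg/L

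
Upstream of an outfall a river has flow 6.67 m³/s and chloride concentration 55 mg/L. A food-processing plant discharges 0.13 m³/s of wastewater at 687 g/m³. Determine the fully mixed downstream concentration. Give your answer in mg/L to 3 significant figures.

67.1 mg/L

Conservation of mass across the mixing zone: C = (0.13·687 + 6.67·55) / (0.13 + 6.67) = 456.2/6.8 = 67.08 mg/L.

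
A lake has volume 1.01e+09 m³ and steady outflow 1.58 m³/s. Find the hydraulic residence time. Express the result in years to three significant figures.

Q = 1.58 m³/s × 3.156e+07 s/yr = 4.986e+07 m³/yr.
Hydraulic residence time τ = V/Q = 1.01e+09/4.986e+07 = 20.26 yr.

20.3 yr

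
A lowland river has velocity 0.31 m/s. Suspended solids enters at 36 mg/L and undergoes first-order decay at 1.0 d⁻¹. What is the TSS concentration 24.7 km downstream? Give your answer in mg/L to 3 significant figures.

Travel time t = 24.7 km / 0.31 m/s = 2.47e+04/0.31 = 7.968e+04 s = 0.9222 d.
First-order decay: C = 36·exp(−1.0·0.9222) = 36·0.3976 = 14.32 mg/L.

14.3 mg/L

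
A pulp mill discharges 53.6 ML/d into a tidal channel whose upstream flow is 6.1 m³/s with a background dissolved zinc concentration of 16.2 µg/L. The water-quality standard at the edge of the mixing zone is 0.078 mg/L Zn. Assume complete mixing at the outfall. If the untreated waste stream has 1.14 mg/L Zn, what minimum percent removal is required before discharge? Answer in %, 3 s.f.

53.6 ML/d = 0.6204 m³/s.
16.2 µg/L = 0.0162 mg/L.
Mass balance: 0.078·6.72 = 0.6204·Cₑ + 6.1·0.0162.
Cₑ = (0.5242 − 0.09882) / 0.6204 = 0.6857 mg/L.
Required removal = 1 − 0.6857/1.14 = 39.85 %.

39.9 %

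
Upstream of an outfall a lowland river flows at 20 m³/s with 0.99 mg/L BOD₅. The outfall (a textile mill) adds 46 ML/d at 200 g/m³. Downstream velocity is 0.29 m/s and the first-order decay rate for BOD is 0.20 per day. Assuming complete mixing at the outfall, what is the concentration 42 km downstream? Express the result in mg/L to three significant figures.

4.40 mg/L

46 ML/d = 0.5324 m³/s.
After complete mixing, C₀ = (0.5324·200 + 20·0.99) / 20.53 = 6.15 mg/L.
Travel time t = 4.2e+04 m / 0.29 m/s = 1.448e+05 s = 1.676 d.
C = 6.15·exp(−0.20·1.676) = 6.15·0.7152 = 4.398 mg/L.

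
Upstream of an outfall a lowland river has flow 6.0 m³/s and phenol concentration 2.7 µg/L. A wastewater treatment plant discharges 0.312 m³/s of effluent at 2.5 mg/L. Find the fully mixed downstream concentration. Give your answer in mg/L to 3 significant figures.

0.126 mg/L

2.7 µg/L = 0.0027 mg/L.
Flow-weighted mixing gives C = (0.312·2.5 + 6·0.0027) / (0.312 + 6) = 0.7962/6.312 = 0.1261 mg/L.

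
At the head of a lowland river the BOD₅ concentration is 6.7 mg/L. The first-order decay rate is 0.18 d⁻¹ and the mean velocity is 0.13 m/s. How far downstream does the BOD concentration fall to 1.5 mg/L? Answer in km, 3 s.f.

93.4 km

From C = C₀·e^(−kt), t = ln(C₀/C)/k = ln(6.7/1.5)/0.18 = 1.497/0.18 = 8.315 d.
Distance = v·t = 0.13 m/s × 7.184e+05 s = 9.339e+04 m = 93.39 km.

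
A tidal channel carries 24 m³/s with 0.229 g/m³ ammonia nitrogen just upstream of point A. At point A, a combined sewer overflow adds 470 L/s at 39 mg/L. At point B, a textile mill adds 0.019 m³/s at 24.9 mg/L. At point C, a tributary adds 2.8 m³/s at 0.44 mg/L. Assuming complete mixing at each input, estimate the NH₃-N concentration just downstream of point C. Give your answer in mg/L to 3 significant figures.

0.936 mg/L

470 L/s = 0.47 m³/s.
After input A: C = (24·0.229 + 0.47·39) / 24.47 = 0.9737 mg/L.
After input B: C = (24.47·0.9737 + 0.019·24.9) / 24.49 = 0.9922 mg/L.
After input C: C = (24.49·0.9922 + 2.8·0.44) / 27.29 = 0.9356 mg/L.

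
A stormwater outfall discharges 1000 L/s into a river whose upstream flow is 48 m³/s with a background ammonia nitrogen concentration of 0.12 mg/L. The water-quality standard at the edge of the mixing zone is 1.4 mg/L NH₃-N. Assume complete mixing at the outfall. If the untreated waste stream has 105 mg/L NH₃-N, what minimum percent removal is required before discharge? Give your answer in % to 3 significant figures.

1000 L/s = 1 m³/s.
Mass balance: 1.4·49 = 1·Cₑ + 48·0.12.
Cₑ = (68.6 − 5.76) / 1 = 62.84 mg/L.
Required removal = 1 − 62.84/105 = 40.15 %.

40.2 %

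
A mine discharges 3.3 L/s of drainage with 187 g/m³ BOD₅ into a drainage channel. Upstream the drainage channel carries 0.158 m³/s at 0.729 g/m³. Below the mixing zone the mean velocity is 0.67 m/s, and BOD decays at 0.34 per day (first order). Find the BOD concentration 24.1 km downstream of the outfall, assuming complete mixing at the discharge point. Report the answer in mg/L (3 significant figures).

3.3 L/s = 0.0033 m³/s.
After complete mixing, C₀ = (0.0033·187 + 0.158·0.729) / 0.1613 = 4.54 mg/L.
Travel time t = 2.41e+04 m / 0.67 m/s = 3.597e+04 s = 0.4163 d.
C = 4.54·exp(−0.34·0.4163) = 4.54·0.868 = 3.941 mg/L.

3.94 mg/L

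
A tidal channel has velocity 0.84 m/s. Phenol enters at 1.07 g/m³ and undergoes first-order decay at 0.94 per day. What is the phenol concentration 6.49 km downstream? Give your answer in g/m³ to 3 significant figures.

0.984 g/m³

Travel time t = 6.49 km / 0.84 m/s = 6490/0.84 = 7726 s = 0.08942 d.
First-order decay: C = 1.07·exp(−0.94·0.08942) = 1.07·0.9194 = 0.9837 g/m³.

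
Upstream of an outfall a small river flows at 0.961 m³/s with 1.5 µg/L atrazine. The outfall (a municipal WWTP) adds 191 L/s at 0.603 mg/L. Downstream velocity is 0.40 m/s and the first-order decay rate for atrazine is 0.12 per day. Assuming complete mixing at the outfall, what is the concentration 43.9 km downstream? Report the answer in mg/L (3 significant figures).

191 L/s = 0.191 m³/s.
1.5 µg/L = 0.0015 mg/L.
After complete mixing, C₀ = (0.191·0.603 + 0.961·0.0015) / 1.152 = 0.1012 mg/L.
Travel time t = 4.39e+04 m / 0.40 m/s = 1.098e+05 s = 1.27 d.
C = 0.1012·exp(−0.12·1.27) = 0.1012·0.8586 = 0.08692 mg/L.

0.0869 mg/L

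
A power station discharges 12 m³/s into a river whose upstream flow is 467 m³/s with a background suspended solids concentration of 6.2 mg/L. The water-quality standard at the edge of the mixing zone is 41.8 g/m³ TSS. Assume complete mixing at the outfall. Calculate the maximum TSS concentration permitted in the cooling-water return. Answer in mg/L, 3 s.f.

Mass balance: 41.8·479 = 12·Cₑ + 467·6.2.
Cₑ = (2.002e+04 − 2895) / 12 = 1427 mg/L.

1430 mg/L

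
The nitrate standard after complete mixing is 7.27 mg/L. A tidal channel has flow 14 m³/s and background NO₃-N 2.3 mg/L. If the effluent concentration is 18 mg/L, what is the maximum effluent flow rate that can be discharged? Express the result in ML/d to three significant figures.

Mass balance at complete mixing: C_std·(Q_w + Q_r) = Q_w·C_e + Q_r·C_b.
Rearranging, Q_w = Q_r·(C_std − C_b)/(C_e − C_std) = 14·(7.27 − 2.3) / (18 − 7.27) = 6.485 m³/s.
= 560.3 ML/d.

560 ML/d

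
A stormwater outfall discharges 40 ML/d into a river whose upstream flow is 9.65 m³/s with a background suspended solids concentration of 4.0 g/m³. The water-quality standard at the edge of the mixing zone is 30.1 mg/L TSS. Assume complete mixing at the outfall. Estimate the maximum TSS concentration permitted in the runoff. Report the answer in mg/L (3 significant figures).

40 ML/d = 0.463 m³/s.
Mass balance: 30.1·10.11 = 0.463·Cₑ + 9.65·4.
Cₑ = (304.4 − 38.6) / 0.463 = 574.1 mg/L.

574 mg/L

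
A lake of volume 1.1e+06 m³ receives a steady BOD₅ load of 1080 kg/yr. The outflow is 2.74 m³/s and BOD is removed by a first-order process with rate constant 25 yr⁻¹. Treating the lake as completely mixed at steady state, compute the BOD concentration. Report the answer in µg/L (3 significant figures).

Outflow Q = 2.74 m³/s × 3.156e+07 s/yr = 8.647e+07 m³/yr.
Steady-state CSTR mass balance: W = Q·C + k·V·C, so C = W/(Q + kV).
Q + kV = 8.647e+07 + 25·1.1e+06 = 1.14e+08 m³/yr.
C = 1080/1.14e+08 = 9.476e-06 kg/m³ = 0.009476 mg/L = 9.476 µg/L.

9.48 µg/L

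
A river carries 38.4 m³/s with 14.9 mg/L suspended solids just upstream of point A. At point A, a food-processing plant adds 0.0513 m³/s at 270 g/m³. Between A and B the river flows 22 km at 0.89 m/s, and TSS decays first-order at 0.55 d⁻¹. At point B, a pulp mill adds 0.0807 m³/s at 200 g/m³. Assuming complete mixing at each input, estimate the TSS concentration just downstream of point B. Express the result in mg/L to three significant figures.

13.4 mg/L

After input A: C = (38.4·14.9 + 0.0513·270) / 38.45 = 15.24 mg/L.
Over the 22 km reach to input B (t = 2.472e+04 s = 0.2861 d), decay gives C = 15.24·exp(−0.55·0.2861) = 13.02 mg/L.
After input B: C = (38.45·13.02 + 0.0807·200) / 38.53 = 13.41 mg/L.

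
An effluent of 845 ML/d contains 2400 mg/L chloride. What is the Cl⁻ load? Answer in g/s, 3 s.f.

845 ML/d = 9.78 m³/s.
Mass flux = Q·C = 9.78 m³/s × 2400 g/m³ = 2.347e+04 g/s.

23500 g/s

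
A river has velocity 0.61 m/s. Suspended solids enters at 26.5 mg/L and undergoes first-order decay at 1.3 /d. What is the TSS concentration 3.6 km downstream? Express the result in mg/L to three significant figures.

Travel time t = 3.6 km / 0.61 m/s = 3600/0.61 = 5902 s = 0.06831 d.
First-order decay: C = 26.5·exp(−1.3·0.06831) = 26.5·0.915 = 24.25 mg/L.

24.2 mg/L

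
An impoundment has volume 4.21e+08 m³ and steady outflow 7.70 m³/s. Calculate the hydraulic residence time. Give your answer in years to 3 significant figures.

Q = 7.70 m³/s × 3.156e+07 s/yr = 2.43e+08 m³/yr.
Hydraulic residence time τ = V/Q = 4.21e+08/2.43e+08 = 1.733 yr.

1.73 yr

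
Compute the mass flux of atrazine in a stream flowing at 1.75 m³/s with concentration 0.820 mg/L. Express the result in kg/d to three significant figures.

124 kg/d

Mass flux = Q·C = 1.75 m³/s × 0.82 g/m³ = 1.435 g/s.
= 1.435 g/s × 86.4 = 124 kg/d.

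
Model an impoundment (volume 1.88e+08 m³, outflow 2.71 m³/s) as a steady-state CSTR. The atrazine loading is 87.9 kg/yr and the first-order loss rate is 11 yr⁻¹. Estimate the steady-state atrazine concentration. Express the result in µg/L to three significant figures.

0.0408 µg/L

Outflow Q = 2.71 m³/s × 3.156e+07 s/yr = 8.552e+07 m³/yr.
Steady-state CSTR mass balance: W = Q·C + k·V·C, so C = W/(Q + kV).
Q + kV = 8.552e+07 + 11·1.88e+08 = 2.154e+09 m³/yr.
C = 87.9/2.154e+09 = 4.082e-08 kg/m³ = 4.082e-05 mg/L = 0.04082 µg/L.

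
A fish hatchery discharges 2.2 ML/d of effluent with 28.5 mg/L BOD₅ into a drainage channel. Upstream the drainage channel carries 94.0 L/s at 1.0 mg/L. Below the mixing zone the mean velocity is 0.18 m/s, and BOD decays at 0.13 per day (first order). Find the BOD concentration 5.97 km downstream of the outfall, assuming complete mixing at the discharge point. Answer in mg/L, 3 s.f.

2.2 ML/d = 0.02546 m³/s.
94.0 L/s = 0.094 m³/s.
After complete mixing, C₀ = (0.02546·28.5 + 0.094·1) / 0.1195 = 6.861 mg/L.
Travel time t = 5970 m / 0.18 m/s = 3.317e+04 s = 0.3839 d.
C = 6.861·exp(−0.13·0.3839) = 6.861·0.9513 = 6.527 mg/L.

6.53 mg/L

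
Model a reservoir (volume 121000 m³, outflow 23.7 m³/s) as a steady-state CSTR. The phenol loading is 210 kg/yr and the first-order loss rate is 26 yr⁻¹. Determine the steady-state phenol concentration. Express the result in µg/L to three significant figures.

0.280 µg/L

Outflow Q = 23.7 m³/s × 3.156e+07 s/yr = 7.479e+08 m³/yr.
Steady-state CSTR mass balance: W = Q·C + k·V·C, so C = W/(Q + kV).
Q + kV = 7.479e+08 + 26·121000 = 7.511e+08 m³/yr.
C = 210/7.511e+08 = 2.796e-07 kg/m³ = 0.0002796 mg/L = 0.2796 µg/L.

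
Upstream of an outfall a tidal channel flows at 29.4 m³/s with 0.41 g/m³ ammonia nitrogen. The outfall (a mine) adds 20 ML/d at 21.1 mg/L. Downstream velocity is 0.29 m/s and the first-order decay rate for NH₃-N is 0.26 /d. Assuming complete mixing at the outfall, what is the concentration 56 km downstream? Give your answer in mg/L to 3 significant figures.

20 ML/d = 0.2315 m³/s.
After complete mixing, C₀ = (0.2315·21.1 + 29.4·0.41) / 29.63 = 0.5716 mg/L.
Travel time t = 5.6e+04 m / 0.29 m/s = 1.931e+05 s = 2.235 d.
C = 0.5716·exp(−0.26·2.235) = 0.5716·0.5593 = 0.3197 mg/L.

0.320 mg/L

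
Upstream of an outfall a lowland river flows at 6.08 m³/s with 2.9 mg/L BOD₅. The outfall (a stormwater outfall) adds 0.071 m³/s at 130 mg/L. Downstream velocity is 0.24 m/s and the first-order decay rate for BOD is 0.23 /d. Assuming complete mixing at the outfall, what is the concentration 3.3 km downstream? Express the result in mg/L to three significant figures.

After complete mixing, C₀ = (0.071·130 + 6.08·2.9) / 6.151 = 4.367 mg/L.
Travel time t = 3300 m / 0.24 m/s = 1.375e+04 s = 0.1591 d.
C = 4.367·exp(−0.23·0.1591) = 4.367·0.9641 = 4.21 mg/L.

4.21 mg/L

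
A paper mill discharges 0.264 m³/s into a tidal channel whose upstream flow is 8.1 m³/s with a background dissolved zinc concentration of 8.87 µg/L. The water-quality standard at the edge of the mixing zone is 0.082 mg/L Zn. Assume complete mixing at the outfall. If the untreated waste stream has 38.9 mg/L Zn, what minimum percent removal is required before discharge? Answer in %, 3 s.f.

94.0 %

8.87 µg/L = 0.00887 mg/L.
Mass balance: 0.082·8.364 = 0.264·Cₑ + 8.1·0.00887.
Cₑ = (0.6858 − 0.07185) / 0.264 = 2.326 mg/L.
Required removal = 1 − 2.326/38.9 = 94.02 %.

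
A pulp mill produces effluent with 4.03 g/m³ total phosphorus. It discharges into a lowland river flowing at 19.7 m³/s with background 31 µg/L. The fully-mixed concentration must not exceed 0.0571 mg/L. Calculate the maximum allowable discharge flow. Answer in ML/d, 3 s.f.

11.2 ML/d

31 µg/L = 0.031 mg/L.
Mass balance at complete mixing: C_std·(Q_w + Q_r) = Q_w·C_e + Q_r·C_b.
Rearranging, Q_w = Q_r·(C_std − C_b)/(C_e − C_std) = 19.7·(0.0571 − 0.031) / (4.03 − 0.0571) = 0.1294 m³/s.
= 11.18 ML/d.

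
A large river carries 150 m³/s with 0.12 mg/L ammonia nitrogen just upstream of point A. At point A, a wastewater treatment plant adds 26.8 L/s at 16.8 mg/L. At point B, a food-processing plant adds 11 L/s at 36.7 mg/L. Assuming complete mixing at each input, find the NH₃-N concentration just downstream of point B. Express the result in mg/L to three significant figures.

26.8 L/s = 0.0268 m³/s.
After input A: C = (150·0.12 + 0.0268·16.8) / 150 = 0.123 mg/L.
11 L/s = 0.011 m³/s.
After input B: C = (150·0.123 + 0.011·36.7) / 150 = 0.1257 mg/L.

0.126 mg/L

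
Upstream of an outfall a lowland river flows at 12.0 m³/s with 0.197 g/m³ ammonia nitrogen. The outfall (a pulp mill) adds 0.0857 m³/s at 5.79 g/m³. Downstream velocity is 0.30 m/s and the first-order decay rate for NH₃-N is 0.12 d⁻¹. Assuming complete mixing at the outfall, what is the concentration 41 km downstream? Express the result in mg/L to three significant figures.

After complete mixing, C₀ = (0.0857·5.79 + 12·0.197) / 12.09 = 0.2367 mg/L.
Travel time t = 4.1e+04 m / 0.30 m/s = 1.367e+05 s = 1.582 d.
C = 0.2367·exp(−0.12·1.582) = 0.2367·0.8271 = 0.1957 mg/L.

0.196 mg/L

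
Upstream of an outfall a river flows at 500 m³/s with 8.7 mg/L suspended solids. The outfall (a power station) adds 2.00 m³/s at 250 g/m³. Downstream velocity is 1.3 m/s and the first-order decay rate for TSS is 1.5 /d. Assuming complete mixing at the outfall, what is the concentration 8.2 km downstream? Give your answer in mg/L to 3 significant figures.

After complete mixing, C₀ = (2·250 + 500·8.7) / 502 = 9.661 mg/L.
Travel time t = 8200 m / 1.3 m/s = 6308 s = 0.07301 d.
C = 9.661·exp(−1.5·0.07301) = 9.661·0.8963 = 8.659 mg/L.

8.66 mg/L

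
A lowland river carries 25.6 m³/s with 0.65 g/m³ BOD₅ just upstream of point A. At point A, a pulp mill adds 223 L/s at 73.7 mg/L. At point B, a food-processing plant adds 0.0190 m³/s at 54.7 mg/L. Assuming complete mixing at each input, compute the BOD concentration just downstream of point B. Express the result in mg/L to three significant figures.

223 L/s = 0.223 m³/s.
After input A: C = (25.6·0.65 + 0.223·73.7) / 25.82 = 1.281 mg/L.
After input B: C = (25.82·1.281 + 0.019·54.7) / 25.84 = 1.32 mg/L.

1.32 mg/L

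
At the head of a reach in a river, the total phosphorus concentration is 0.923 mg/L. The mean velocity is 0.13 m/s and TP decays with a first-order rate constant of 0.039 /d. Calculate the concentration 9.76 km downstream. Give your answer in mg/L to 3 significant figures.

Travel time t = 9.76 km / 0.13 m/s = 9760/0.13 = 7.508e+04 s = 0.8689 d.
First-order decay: C = 0.923·exp(−0.039·0.8689) = 0.923·0.9667 = 0.8922 mg/L.

0.892 mg/L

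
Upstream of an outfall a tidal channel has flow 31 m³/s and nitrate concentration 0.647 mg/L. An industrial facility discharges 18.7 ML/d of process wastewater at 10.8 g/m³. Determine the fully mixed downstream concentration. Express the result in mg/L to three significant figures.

18.7 ML/d = 0.2164 m³/s.
Conservation of mass across the mixing zone: C = (0.2164·10.8 + 31·0.647) / (0.2164 + 31) = 22.39/31.22 = 0.7174 mg/L.

0.717 mg/L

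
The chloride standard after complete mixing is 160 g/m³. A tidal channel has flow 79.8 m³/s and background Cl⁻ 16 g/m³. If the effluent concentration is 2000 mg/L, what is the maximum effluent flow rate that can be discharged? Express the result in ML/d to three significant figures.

540 ML/d

Mass balance at complete mixing: C_std·(Q_w + Q_r) = Q_w·C_e + Q_r·C_b.
Rearranging, Q_w = Q_r·(C_std − C_b)/(C_e − C_std) = 79.8·(160 − 16) / (2000 − 160) = 6.245 m³/s.
= 539.6 ML/d.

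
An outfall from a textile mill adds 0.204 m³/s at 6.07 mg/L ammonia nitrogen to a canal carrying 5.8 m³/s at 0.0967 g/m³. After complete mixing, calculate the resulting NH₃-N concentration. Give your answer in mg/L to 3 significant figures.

0.300 mg/L

Flow-weighted mixing gives C = (0.204·6.07 + 5.8·0.0967) / (0.204 + 5.8) = 1.799/6.004 = 0.2997 mg/L.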